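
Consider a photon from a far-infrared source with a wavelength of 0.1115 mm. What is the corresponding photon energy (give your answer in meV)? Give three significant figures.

Take h = 6.62607015 × 10^-34 J·s, c = 2.99792458 × 10^8 m/s, 1 eV = 1.602176634 × 10^-19 J.
First convert: λ = 0.1115 mm = 1.115 × 10^-4 m.
Since E = hc/λ for a photon, E = 1.782 × 10^-21 J.
Converting to meV: E = 11.12 meV ≈ 11.1 meV.

11.1 meV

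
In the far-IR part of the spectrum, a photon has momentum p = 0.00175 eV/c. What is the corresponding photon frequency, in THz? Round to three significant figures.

Convert to SI: p = 0.00175 eV/c = 9.3525e-31 kg·m/s.
The photon relation is f = pc/h, giving f = 4.231e11 Hz.
Converting to THz: f = 0.4231 THz ≈ 0.423 THz.

0.423 THz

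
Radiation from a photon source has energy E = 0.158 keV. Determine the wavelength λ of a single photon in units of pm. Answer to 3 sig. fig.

Use h = 6.62607015 × 10^-34 J·s, c = 2.99792458 × 10^8 m/s, 1 eV = 1.602176634 × 10^-19 J.
In SI units: E = 0.158 keV = 2.5314 × 10^-17 J.
Since λ = hc/E for a photon, λ = 7.847 × 10^-9 m.
Converting to pm: λ = 7847 pm ≈ 7850 pm.

7850 pm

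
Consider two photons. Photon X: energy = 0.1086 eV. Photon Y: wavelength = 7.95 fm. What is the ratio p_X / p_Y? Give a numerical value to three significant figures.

6.96 × 10^-10

p_X = 5.804 × 10^-29 kg·m/s (from energy = 0.1086 eV, via p = E/c).
p_Y = 8.335 × 10^-20 kg·m/s (from wavelength = 7.95 fm, via p = h/λ).
Ratio = 5.804 × 10^-29 / 8.335 × 10^-20 = 6.96 × 10^-10.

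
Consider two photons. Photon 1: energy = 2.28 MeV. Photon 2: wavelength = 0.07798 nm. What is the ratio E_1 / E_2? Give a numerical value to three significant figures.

143

E_1 = 3.653 × 10^-13 J (from energy = 2.28 MeV, via E given directly).
E_2 = 2.547 × 10^-15 J (from wavelength = 0.07798 nm, via E = hc/λ).
Ratio = 3.653 × 10^-13 / 2.547 × 10^-15 = 143.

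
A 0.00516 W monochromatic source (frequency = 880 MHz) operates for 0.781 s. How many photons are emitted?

Total energy: E_total = P·t = 0.00516 × 0.781 = 0.004030 J.
Per-photon energy: E = 5.831·10^-25 J.
N = E_total / E_photon = 6.91·10^21.

6.91·10^21 photons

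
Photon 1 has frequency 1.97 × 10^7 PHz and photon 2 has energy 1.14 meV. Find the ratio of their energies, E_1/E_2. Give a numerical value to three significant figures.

7.15 × 10^10

E_1 = 1.305 × 10^-11 J (from frequency = 1.97 × 10^7 PHz, via E = hf).
E_2 = 1.826 × 10^-22 J (from energy = 1.14 meV, via E given directly).
Ratio = 1.305 × 10^-11 / 1.826 × 10^-22 = 7.15 × 10^10.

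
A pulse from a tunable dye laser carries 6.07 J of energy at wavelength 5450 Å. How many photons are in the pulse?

1.67·10^19 photons

Per-photon energy: E = 3.645·10^-19 J (from wavelength = 5450 Å).
N = E_total / E_photon = 6.07 J / 3.645·10^-19 J = 1.67·10^19.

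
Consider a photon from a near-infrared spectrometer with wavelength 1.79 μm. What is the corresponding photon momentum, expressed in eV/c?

0.693 eV/c

Take h = 6.62607015e-34 J·s, c = 2.99792458e8 m/s, 1 eV = 1.602176634e-19 J.
In SI units: λ = 1.79 μm = 1.79e-6 m.
For a photon p = h/λ, so p = 3.702e-28 kg·m/s.
Converting to eV/c: p = 0.6926 eV/c ≈ 0.693 eV/c.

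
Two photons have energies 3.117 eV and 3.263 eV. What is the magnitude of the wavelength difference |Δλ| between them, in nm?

Using λ = hc/E: λ₁ = 3.9777 × 10^-7 m, λ₂ = 3.7997 × 10^-7 m.
|Δλ| = |3.9777 × 10^-7 − 3.7997 × 10^-7| = 1.78 × 10^-8 m = 17.8 nm.

17.8 nm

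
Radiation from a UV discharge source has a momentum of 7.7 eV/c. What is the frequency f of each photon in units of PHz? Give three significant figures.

1.86 PHz

Convert to SI: p = 7.7 eV/c = 4.1151e-27 kg·m/s.
For a photon f = pc/h, so f = 1.862e15 Hz.
Converting to PHz: f = 1.862 PHz ≈ 1.86 PHz.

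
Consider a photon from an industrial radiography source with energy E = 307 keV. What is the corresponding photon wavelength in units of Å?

First convert: E = 307 keV = 4.9187 × 10^-14 J.
Apply λ = hc/E: λ = 4.039 × 10^-12 m.
Converting to Å: λ = 0.04039 Å ≈ 0.0404 Å.

0.0404 Å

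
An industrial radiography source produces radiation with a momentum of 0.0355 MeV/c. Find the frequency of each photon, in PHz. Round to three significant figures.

8580 PHz

Use h = 6.62607015 × 10^-34 J·s, c = 2.99792458 × 10^8 m/s, 1 eV = 1.602176634 × 10^-19 J.
In SI units: p = 0.0355 MeV/c = 1.8972 × 10^-23 kg·m/s.
Since f = pc/h for a photon, f = 8.584 × 10^18 Hz.
Converting to PHz: f = 8584 PHz ≈ 8580 PHz.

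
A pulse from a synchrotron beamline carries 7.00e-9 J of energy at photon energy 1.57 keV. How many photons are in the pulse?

2.78e7 photons

Per-photon energy: E = 2.515e-16 J (from energy = 1.57 keV).
N = E_total / E_photon = 7.00e-9 J / 2.515e-16 J = 2.78e7.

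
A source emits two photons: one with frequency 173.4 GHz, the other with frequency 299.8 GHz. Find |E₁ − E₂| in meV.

Using E = hf: E₁ = 1.1490·10^-22 J, E₂ = 1.9865·10^-22 J.
|ΔE| = |1.1490·10^-22 − 1.9865·10^-22| = 8.38·10^-23 J = 0.523 meV.

0.523 meV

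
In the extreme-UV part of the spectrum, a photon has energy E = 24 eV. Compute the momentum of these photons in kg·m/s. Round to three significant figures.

Use c = 2.99792458e8 m/s, 1 eV = 1.602176634e-19 J.
First convert: E = 24 eV = 3.8452e-18 J.
For a photon p = E/c, so p = 1.283e-26 kg·m/s.
So p ≈ 1.28e-26 kg·m/s.

1.28e-26 kg·m/s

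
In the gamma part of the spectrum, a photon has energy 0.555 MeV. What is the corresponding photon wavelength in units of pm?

2.23 pm

(h = 6.62607015e-34 J·s, c = 2.99792458e8 m/s, 1 eV = 1.602176634e-19 J.)
First convert: E = 0.555 MeV = 8.8921e-14 J.
Since λ = hc/E for a photon, λ = 2.234e-12 m.
Converting to pm: λ = 2.234 pm ≈ 2.23 pm.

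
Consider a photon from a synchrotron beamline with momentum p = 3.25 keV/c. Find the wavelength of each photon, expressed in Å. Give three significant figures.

(h = 6.62607015e-34 J·s, c = 2.99792458e8 m/s, 1 eV = 1.602176634e-19 J.)
First convert: p = 3.25 keV/c = 1.7369e-24 kg·m/s.
The photon relation is λ = h/p, giving λ = 3.815e-10 m.
Converting to Å: λ = 3.815 Å ≈ 3.81 Å.

3.81 Å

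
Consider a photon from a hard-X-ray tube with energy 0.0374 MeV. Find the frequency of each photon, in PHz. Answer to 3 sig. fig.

Take h = 6.62607015e-34 J·s, 1 eV = 1.602176634e-19 J.
In SI units: E = 0.0374 MeV = 5.9921e-15 J.
For a photon f = E/h, so f = 9.043e18 Hz.
Converting to PHz: f = 9043 PHz ≈ 9040 PHz.

9040 PHz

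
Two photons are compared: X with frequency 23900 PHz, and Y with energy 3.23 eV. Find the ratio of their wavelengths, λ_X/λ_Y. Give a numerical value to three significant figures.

λ_X = 1.254e-11 m (from frequency = 23900 PHz, via λ = c/f).
λ_Y = 3.839e-7 m (from energy = 3.23 eV, via λ = hc/E).
Ratio = 1.254e-11 / 3.839e-7 = 3.27e-5.

3.27e-5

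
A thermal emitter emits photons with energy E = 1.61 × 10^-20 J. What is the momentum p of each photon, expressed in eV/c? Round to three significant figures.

(c = 2.99792458 × 10^8 m/s, 1 eV = 1.602176634 × 10^-19 J.)
Apply p = E/c: p = 5.370 × 10^-29 kg·m/s.
Converting to eV/c: p = 0.1005 eV/c ≈ 0.100 eV/c.

0.100 eV/c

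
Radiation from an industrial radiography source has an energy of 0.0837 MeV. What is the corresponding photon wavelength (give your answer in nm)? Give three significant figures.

Convert to SI: E = 0.0837 MeV = 1.3410 × 10^-14 J.
For a photon λ = hc/E, so λ = 1.481 × 10^-11 m.
Converting to nm: λ = 0.01481 nm ≈ 0.0148 nm.

0.0148 nm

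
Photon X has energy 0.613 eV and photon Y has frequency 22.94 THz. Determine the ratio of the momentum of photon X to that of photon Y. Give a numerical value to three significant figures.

6.46

p_X = 3.276 × 10^-28 kg·m/s (from energy = 0.613 eV, via p = E/c).
p_Y = 5.070 × 10^-29 kg·m/s (from frequency = 22.94 THz, via p = hf/c).
Ratio = 3.276 × 10^-28 / 5.070 × 10^-29 = 6.46.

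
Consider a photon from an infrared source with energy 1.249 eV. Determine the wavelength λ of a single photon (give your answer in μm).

Convert to SI: E = 1.249 eV = 2.0011e-19 J.
The photon relation is λ = hc/E, giving λ = 9.927e-7 m.
Converting to μm: λ = 0.9927 μm ≈ 0.993 μm.

0.993 μm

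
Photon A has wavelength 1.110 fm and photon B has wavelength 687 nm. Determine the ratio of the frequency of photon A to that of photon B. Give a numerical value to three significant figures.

6.19e8

f_A = 2.701e23 Hz (from wavelength = 1.110 fm, via f = c/λ).
f_B = 4.364e14 Hz (from wavelength = 687 nm, via f = c/λ).
Ratio = 2.701e23 / 4.364e14 = 6.19e8.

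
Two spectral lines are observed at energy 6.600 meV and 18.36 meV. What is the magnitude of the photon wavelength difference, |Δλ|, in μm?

120 μm

Using λ = hc/E: λ₁ = 1.8785·10^-4 m, λ₂ = 6.7530·10^-5 m.
|Δλ| = |1.8785·10^-4 − 6.7530·10^-5| = 1.20·10^-4 m = 120 μm.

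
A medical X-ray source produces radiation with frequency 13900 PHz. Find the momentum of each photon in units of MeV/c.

0.0575 MeV/c

Take h = 6.62607015e-34 J·s, c = 2.99792458e8 m/s, 1 eV = 1.602176634e-19 J.
First convert: f = 13900 PHz = 1.39e19 Hz.
The photon relation is p = hf/c, giving p = 3.072e-23 kg·m/s.
Converting to MeV/c: p = 0.05749 MeV/c ≈ 0.0575 MeV/c.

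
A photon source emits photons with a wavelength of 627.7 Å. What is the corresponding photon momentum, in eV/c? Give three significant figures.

19.8 eV/c

(h = 6.62607015 × 10^-34 J·s, c = 2.99792458 × 10^8 m/s, 1 eV = 1.602176634 × 10^-19 J.)
First convert: λ = 627.7 Å = 6.277 × 10^-8 m.
Apply p = h/λ: p = 1.056 × 10^-26 kg·m/s.
Converting to eV/c: p = 19.75 eV/c ≈ 19.8 eV/c.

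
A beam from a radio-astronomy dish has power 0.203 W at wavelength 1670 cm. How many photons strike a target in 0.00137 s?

2.34e22 photons

Total energy: E_total = P·t = 0.203 × 0.00137 = 2.781e-4 J.
Per-photon energy: E = 1.189e-26 J.
N = E_total / E_photon = 2.34e22.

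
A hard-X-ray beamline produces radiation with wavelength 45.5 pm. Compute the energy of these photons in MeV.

0.0272 MeV

Take h = 6.62607015e-34 J·s, c = 2.99792458e8 m/s, 1 eV = 1.602176634e-19 J.
Convert to SI: λ = 45.5 pm = 4.55e-11 m.
For a photon E = hc/λ, so E = 4.366e-15 J.
Converting to MeV: E = 0.02725 MeV ≈ 0.0272 MeV.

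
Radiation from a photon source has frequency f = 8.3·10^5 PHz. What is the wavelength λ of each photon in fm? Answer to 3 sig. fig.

361 fm

(c = 2.99792458·10^8 m/s.)
First convert: f = 8.3·10^5 PHz = 8.3·10^20 Hz.
The photon relation is λ = c/f, giving λ = 3.612·10^-13 m.
Converting to fm: λ = 361.2 fm ≈ 361 fm.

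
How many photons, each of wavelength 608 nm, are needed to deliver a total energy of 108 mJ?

Per-photon energy: E = 3.267e-19 J (from wavelength = 608 nm).
N = E_total / E_photon = 0.108 J / 3.267e-19 J = 3.31e17.

3.31e17 photons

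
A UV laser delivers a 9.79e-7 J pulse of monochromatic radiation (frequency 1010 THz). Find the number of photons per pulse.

1.46e12 photons

Per-photon energy: E = 6.692e-19 J (from frequency = 1010 THz).
N = E_total / E_photon = 9.79e-7 J / 6.692e-19 J = 1.46e12.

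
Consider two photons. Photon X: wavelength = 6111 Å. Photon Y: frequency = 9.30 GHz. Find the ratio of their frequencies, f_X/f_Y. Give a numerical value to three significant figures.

f_X = 4.906·10^14 Hz (from wavelength = 6111 Å, via f = c/λ).
f_Y = 9.300·10^9 Hz (from frequency = 9.30 GHz, via f given directly).
Ratio = 4.906·10^14 / 9.300·10^9 = 5.28·10^4.

5.28·10^4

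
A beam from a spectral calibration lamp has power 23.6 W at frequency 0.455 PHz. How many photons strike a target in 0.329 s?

2.58e19 photons

Total energy: E_total = P·t = 23.6 × 0.329 = 7.764 J.
Per-photon energy: E = 3.015e-19 J.
N = E_total / E_photon = 2.58e19.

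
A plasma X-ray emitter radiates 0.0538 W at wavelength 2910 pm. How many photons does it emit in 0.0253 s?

1.99e13 photons

Total energy: E_total = P·t = 0.0538 × 0.0253 = 0.001361 J.
Per-photon energy: E = 6.826e-17 J.
N = E_total / E_photon = 1.99e13.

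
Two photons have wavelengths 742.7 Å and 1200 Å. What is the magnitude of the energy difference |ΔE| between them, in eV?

6.36 eV

Using E = hc/λ: E₁ = 2.6746 × 10^-18 J, E₂ = 1.6554 × 10^-18 J.
|ΔE| = |2.6746 × 10^-18 − 1.6554 × 10^-18| = 1.02 × 10^-18 J = 6.36 eV.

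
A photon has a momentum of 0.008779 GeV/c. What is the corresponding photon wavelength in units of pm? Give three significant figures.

0.141 pm

In SI units: p = 0.008779 GeV/c = 4.6917·10^-21 kg·m/s.
For a photon λ = h/p, so λ = 1.412·10^-13 m.
Converting to pm: λ = 0.1412 pm ≈ 0.141 pm.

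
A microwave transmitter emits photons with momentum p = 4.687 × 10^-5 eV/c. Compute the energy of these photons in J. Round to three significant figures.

7.51 × 10^-24 J

(c = 2.99792458 × 10^8 m/s, 1 eV = 1.602176634 × 10^-19 J.)
Convert to SI: p = 4.687 × 10^-5 eV/c = 2.5049 × 10^-32 kg·m/s.
Since E = pc for a photon, E = 7.509 × 10^-24 J.
So E ≈ 7.51 × 10^-24 J.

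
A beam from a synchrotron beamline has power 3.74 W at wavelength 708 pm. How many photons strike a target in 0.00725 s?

9.66 × 10^13 photons

Total energy: E_total = P·t = 3.74 × 0.00725 = 0.02712 J.
Per-photon energy: E = 2.806 × 10^-16 J.
N = E_total / E_photon = 9.66 × 10^13.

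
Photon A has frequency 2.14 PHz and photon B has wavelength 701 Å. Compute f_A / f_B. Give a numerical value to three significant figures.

f_A = 2.140e15 Hz (from frequency = 2.14 PHz, via f given directly).
f_B = 4.277e15 Hz (from wavelength = 701 Å, via f = c/λ).
Ratio = 2.140e15 / 4.277e15 = 0.500.

0.500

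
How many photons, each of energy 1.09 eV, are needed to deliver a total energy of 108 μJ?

Per-photon energy: E = 1.746e-19 J (from energy = 1.09 eV).
N = E_total / E_photon = 1.08e-4 J / 1.746e-19 J = 6.18e14.

6.18e14 photons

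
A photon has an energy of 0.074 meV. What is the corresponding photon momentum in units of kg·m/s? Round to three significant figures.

3.95 × 10^-32 kg·m/s

In SI units: E = 0.074 meV = 1.1856 × 10^-23 J.
For a photon p = E/c, so p = 3.955 × 10^-32 kg·m/s.
So p ≈ 3.95 × 10^-32 kg·m/s.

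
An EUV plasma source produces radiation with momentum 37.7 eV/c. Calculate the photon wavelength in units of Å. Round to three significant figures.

(h = 6.62607015e-34 J·s, c = 2.99792458e8 m/s, 1 eV = 1.602176634e-19 J.)
Convert to SI: p = 37.7 eV/c = 2.0148e-26 kg·m/s.
Since λ = h/p for a photon, λ = 3.289e-8 m.
Converting to Å: λ = 328.9 Å ≈ 329 Å.

329 Å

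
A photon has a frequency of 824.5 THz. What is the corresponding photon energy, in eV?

Use h = 6.62607015 × 10^-34 J·s, 1 eV = 1.602176634 × 10^-19 J.
In SI units: f = 824.5 THz = 8.245 × 10^14 Hz.
Apply E = hf: E = 5.463 × 10^-19 J.
Converting to eV: E = 3.410 eV ≈ 3.41 eV.

3.41 eV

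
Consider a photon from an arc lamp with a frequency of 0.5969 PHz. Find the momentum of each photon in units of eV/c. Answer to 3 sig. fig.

First convert: f = 0.5969 PHz = 5.969·10^14 Hz.
Since p = hf/c for a photon, p = 1.319·10^-27 kg·m/s.
Converting to eV/c: p = 2.469 eV/c ≈ 2.47 eV/c.

2.47 eV/c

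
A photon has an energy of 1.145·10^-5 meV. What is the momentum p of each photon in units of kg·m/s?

Take c = 2.99792458·10^8 m/s, 1 eV = 1.602176634·10^-19 J.
Convert to SI: E = 1.145·10^-5 meV = 1.8345·10^-27 J.
Apply p = E/c: p = 6.119·10^-36 kg·m/s.
So p ≈ 6.12·10^-36 kg·m/s.

6.12·10^-36 kg·m/s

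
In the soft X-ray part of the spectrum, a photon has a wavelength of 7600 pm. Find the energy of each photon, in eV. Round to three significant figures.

Use h = 6.62607015e-34 J·s, c = 2.99792458e8 m/s, 1 eV = 1.602176634e-19 J.
In SI units: λ = 7600 pm = 7.6e-9 m.
The photon relation is E = hc/λ, giving E = 2.614e-17 J.
Converting to eV: E = 163.1 eV ≈ 163 eV.

163 eV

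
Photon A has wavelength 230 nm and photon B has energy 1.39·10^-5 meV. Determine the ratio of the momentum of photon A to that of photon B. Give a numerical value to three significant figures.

3.88·10^8

p_A = 2.881·10^-27 kg·m/s (from wavelength = 230 nm, via p = h/λ).
p_B = 7.429·10^-36 kg·m/s (from energy = 1.39·10^-5 meV, via p = E/c).
Ratio = 2.881·10^-27 / 7.429·10^-36 = 3.88·10^8.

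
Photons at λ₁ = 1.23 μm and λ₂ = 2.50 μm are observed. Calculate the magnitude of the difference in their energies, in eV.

Using E = hc/λ: E₁ = 1.615·10^-19 J, E₂ = 7.946·10^-20 J.
|ΔE| = |1.615·10^-19 − 7.946·10^-20| = 8.20·10^-20 J = 0.512 eV.

0.512 eV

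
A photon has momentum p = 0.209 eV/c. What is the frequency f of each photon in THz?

First convert: p = 0.209 eV/c = 1.1170 × 10^-28 kg·m/s.
For a photon f = pc/h, so f = 5.054 × 10^13 Hz.
Converting to THz: f = 50.54 THz ≈ 50.5 THz.

50.5 THz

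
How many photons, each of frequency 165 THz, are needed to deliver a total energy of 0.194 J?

Per-photon energy: E = 1.093 × 10^-19 J (from frequency = 165 THz).
N = E_total / E_photon = 0.194 J / 1.093 × 10^-19 J = 1.77 × 10^18.

1.77 × 10^18 photons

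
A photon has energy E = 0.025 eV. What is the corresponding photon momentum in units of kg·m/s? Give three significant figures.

In SI units: E = 0.025 eV = 4.0054e-21 J.
For a photon p = E/c, so p = 1.336e-29 kg·m/s.
So p ≈ 1.34e-29 kg·m/s.

1.34e-29 kg·m/s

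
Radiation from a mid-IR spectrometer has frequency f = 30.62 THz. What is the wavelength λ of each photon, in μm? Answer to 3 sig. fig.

9.79 μm

(c = 2.99792458e8 m/s.)
First convert: f = 30.62 THz = 3.062e13 Hz.
Since λ = c/f for a photon, λ = 9.791e-6 m.
Converting to μm: λ = 9.791 μm ≈ 9.79 μm.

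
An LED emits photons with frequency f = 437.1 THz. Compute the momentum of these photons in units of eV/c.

Convert to SI: f = 437.1 THz = 4.371e14 Hz.
For a photon p = hf/c, so p = 9.661e-28 kg·m/s.
Converting to eV/c: p = 1.808 eV/c ≈ 1.81 eV/c.

1.81 eV/c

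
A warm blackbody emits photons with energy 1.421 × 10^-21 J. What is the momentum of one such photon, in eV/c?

8.87 × 10^-3 eV/c

(c = 2.99792458 × 10^8 m/s, 1 eV = 1.602176634 × 10^-19 J.)
Apply p = E/c: p = 4.740 × 10^-30 kg·m/s.
Converting to eV/c: p = 0.008869 eV/c ≈ 8.87 × 10^-3 eV/c.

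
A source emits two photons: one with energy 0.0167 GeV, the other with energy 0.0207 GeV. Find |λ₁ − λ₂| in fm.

14.3 fm

Using λ = hc/E: λ₁ = 7.424 × 10^-14 m, λ₂ = 5.990 × 10^-14 m.
|Δλ| = |7.424 × 10^-14 − 5.990 × 10^-14| = 1.43 × 10^-14 m = 14.3 fm.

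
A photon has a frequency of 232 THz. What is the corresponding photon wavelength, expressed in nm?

1290 nm

Use c = 2.99792458e8 m/s.
Convert to SI: f = 232 THz = 2.32e14 Hz.
The photon relation is λ = c/f, giving λ = 1.292e-6 m.
Converting to nm: λ = 1292 nm ≈ 1290 nm.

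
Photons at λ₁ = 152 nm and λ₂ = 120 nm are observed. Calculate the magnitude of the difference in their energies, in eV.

2.18 eV

Using E = hc/λ: E₁ = 1.307e-18 J, E₂ = 1.655e-18 J.
|ΔE| = |1.307e-18 − 1.655e-18| = 3.48e-19 J = 2.18 eV.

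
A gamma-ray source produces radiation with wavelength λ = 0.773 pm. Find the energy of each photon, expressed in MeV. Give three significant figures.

Take h = 6.62607015 × 10^-34 J·s, c = 2.99792458 × 10^8 m/s, 1 eV = 1.602176634 × 10^-19 J.
First convert: λ = 0.773 pm = 7.73 × 10^-13 m.
The photon relation is E = hc/λ, giving E = 2.570 × 10^-13 J.
Converting to MeV: E = 1.604 MeV ≈ 1.60 MeV.

1.60 MeV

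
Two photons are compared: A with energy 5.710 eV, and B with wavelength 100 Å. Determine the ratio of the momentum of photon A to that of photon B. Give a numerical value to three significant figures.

0.0461

p_A = 3.052·10^-27 kg·m/s (from energy = 5.710 eV, via p = E/c).
p_B = 6.626·10^-26 kg·m/s (from wavelength = 100 Å, via p = h/λ).
Ratio = 3.052·10^-27 / 6.626·10^-26 = 0.0461.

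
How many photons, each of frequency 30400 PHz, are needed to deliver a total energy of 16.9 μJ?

8.39 × 10^8 photons

Per-photon energy: E = 2.014 × 10^-14 J (from frequency = 30400 PHz).
N = E_total / E_photon = 1.69 × 10^-5 J / 2.014 × 10^-14 J = 8.39 × 10^8.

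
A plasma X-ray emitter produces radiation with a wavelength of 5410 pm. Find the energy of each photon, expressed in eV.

229 eV

Take h = 6.62607015e-34 J·s, c = 2.99792458e8 m/s, 1 eV = 1.602176634e-19 J.
Convert to SI: λ = 5410 pm = 5.41e-9 m.
The photon relation is E = hc/λ, giving E = 3.672e-17 J.
Converting to eV: E = 229.2 eV ≈ 229 eV.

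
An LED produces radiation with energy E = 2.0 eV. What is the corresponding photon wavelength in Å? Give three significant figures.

In SI units: E = 2.0 eV = 3.2044 × 10^-19 J.
Apply λ = hc/E: λ = 6.199 × 10^-7 m.
Converting to Å: λ = 6199 Å ≈ 6200 Å.

6200 Å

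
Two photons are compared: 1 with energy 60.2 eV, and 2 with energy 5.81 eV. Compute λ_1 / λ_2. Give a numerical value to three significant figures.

λ_1 = 2.060·10^-8 m (from energy = 60.2 eV, via λ = hc/E).
λ_2 = 2.134·10^-7 m (from energy = 5.81 eV, via λ = hc/E).
Ratio = 2.060·10^-8 / 2.134·10^-7 = 0.0965.

0.0965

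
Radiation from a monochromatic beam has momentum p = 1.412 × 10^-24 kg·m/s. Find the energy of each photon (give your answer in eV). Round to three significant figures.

Take c = 2.99792458 × 10^8 m/s, 1 eV = 1.602176634 × 10^-19 J.
The photon relation is E = pc, giving E = 4.233 × 10^-16 J.
Converting to eV: E = 2642 eV ≈ 2640 eV.

2640 eV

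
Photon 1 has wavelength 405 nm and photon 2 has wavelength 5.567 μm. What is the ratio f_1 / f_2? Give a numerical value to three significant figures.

f_1 = 7.402e14 Hz (from wavelength = 405 nm, via f = c/λ).
f_2 = 5.385e13 Hz (from wavelength = 5.567 μm, via f = c/λ).
Ratio = 7.402e14 / 5.385e13 = 13.7.

13.7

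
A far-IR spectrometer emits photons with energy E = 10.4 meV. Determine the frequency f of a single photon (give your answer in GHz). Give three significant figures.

Convert to SI: E = 10.4 meV = 1.6663 × 10^-21 J.
Since f = E/h for a photon, f = 2.515 × 10^12 Hz.
Converting to GHz: f = 2515 GHz ≈ 2510 GHz.

2510 GHz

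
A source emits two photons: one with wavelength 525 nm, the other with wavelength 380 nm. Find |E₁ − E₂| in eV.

0.901 eV

Using E = hc/λ: E₁ = 3.784e-19 J, E₂ = 5.227e-19 J.
|ΔE| = |3.784e-19 − 5.227e-19| = 1.44e-19 J = 0.901 eV.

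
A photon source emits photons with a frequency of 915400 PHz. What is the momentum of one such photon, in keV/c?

3790 keV/c

In SI units: f = 915400 PHz = 9.154e20 Hz.
For a photon p = hf/c, so p = 2.023e-21 kg·m/s.
Converting to keV/c: p = 3786 keV/c ≈ 3790 keV/c.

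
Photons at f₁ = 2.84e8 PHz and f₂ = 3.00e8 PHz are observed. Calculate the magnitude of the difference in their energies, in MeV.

66.2 MeV

Using E = hf: E₁ = 1.882e-10 J, E₂ = 1.988e-10 J.
|ΔE| = |1.882e-10 − 1.988e-10| = 1.06e-11 J = 66.2 MeV.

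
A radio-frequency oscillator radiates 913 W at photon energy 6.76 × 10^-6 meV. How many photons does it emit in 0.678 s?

Total energy: E_total = P·t = 913 × 0.678 = 619.0 J.
Per-photon energy: E = 1.083 × 10^-27 J.
N = E_total / E_photon = 5.72 × 10^29.

5.72 × 10^29 photons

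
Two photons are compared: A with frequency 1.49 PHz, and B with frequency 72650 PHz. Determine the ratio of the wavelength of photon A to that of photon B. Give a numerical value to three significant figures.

4.88 × 10^4

λ_A = 2.012 × 10^-7 m (from frequency = 1.49 PHz, via λ = c/f).
λ_B = 4.127 × 10^-12 m (from frequency = 72650 PHz, via λ = c/f).
Ratio = 2.012 × 10^-7 / 4.127 × 10^-12 = 4.88 × 10^4.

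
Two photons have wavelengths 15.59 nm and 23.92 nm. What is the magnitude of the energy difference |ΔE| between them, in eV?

Using E = hc/λ: E₁ = 1.2742e-17 J, E₂ = 8.3045e-18 J.
|ΔE| = |1.2742e-17 − 8.3045e-18| = 4.44e-18 J = 27.7 eV.

27.7 eV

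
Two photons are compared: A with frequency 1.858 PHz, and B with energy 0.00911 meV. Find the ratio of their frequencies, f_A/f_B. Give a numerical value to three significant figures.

f_A = 1.858 × 10^15 Hz (from frequency = 1.858 PHz, via f given directly).
f_B = 2.203 × 10^9 Hz (from energy = 0.00911 meV, via f = E/h).
Ratio = 1.858 × 10^15 / 2.203 × 10^9 = 8.43 × 10^5.

8.43 × 10^5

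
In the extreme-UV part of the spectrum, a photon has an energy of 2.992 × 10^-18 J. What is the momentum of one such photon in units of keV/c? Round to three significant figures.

The photon relation is p = E/c, giving p = 9.980 × 10^-27 kg·m/s.
Converting to keV/c: p = 0.01867 keV/c ≈ 0.0187 keV/c.

0.0187 keV/c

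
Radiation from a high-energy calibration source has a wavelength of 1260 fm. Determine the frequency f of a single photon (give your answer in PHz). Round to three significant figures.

2.38 × 10^5 PHz

(c = 2.99792458 × 10^8 m/s.)
Convert to SI: λ = 1260 fm = 1.26 × 10^-12 m.
Since f = c/λ for a photon, f = 2.379 × 10^20 Hz.
Converting to PHz: f = 237900 PHz ≈ 2.38 × 10^5 PHz.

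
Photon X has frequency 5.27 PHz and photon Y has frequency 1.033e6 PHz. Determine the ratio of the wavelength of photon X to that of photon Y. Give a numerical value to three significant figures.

λ_X = 5.689e-8 m (from frequency = 5.27 PHz, via λ = c/f).
λ_Y = 2.902e-13 m (from frequency = 1.033e6 PHz, via λ = c/f).
Ratio = 5.689e-8 / 2.902e-13 = 1.96e5.

1.96e5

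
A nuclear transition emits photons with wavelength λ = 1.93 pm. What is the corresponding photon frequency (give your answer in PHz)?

1.55e5 PHz

Convert to SI: λ = 1.93 pm = 1.93e-12 m.
Apply f = c/λ: f = 1.553e20 Hz.
Converting to PHz: f = 155300 PHz ≈ 1.55e5 PHz.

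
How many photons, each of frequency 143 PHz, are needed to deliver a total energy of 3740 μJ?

3.95e13 photons

Per-photon energy: E = 9.475e-17 J (from frequency = 143 PHz).
N = E_total / E_photon = 0.00374 J / 9.475e-17 J = 3.95e13.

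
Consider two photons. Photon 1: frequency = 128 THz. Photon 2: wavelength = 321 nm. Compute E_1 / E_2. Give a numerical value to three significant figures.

E_1 = 8.481 × 10^-20 J (from frequency = 128 THz, via E = hf).
E_2 = 6.188 × 10^-19 J (from wavelength = 321 nm, via E = hc/λ).
Ratio = 8.481 × 10^-20 / 6.188 × 10^-19 = 0.137.

0.137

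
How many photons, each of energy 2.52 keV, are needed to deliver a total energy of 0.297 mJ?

Per-photon energy: E = 4.037e-16 J (from energy = 2.52 keV).
N = E_total / E_photon = 2.97e-4 J / 4.037e-16 J = 7.36e11.

7.36e11 photons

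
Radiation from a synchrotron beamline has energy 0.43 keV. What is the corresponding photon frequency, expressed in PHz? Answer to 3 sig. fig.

104 PHz

First convert: E = 0.43 keV = 6.8894e-17 J.
Since f = E/h for a photon, f = 1.040e17 Hz.
Converting to PHz: f = 104.0 PHz ≈ 104 PHz.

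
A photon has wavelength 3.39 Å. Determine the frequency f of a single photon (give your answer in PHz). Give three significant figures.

884 PHz

Use c = 2.99792458e8 m/s.
Convert to SI: λ = 3.39 Å = 3.39e-10 m.
The photon relation is f = c/λ, giving f = 8.843e17 Hz.
Converting to PHz: f = 884.3 PHz ≈ 884 PHz.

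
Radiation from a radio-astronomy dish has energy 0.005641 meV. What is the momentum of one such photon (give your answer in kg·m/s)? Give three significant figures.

Take c = 2.99792458·10^8 m/s, 1 eV = 1.602176634·10^-19 J.
In SI units: E = 0.005641 meV = 9.0379·10^-25 J.
The photon relation is p = E/c, giving p = 3.015·10^-33 kg·m/s.
So p ≈ 3.01·10^-33 kg·m/s.

3.01·10^-33 kg·m/s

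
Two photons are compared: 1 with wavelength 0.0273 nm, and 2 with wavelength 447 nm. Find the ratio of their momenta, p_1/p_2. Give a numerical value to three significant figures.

1.64e4

p_1 = 2.427e-23 kg·m/s (from wavelength = 0.0273 nm, via p = h/λ).
p_2 = 1.482e-27 kg·m/s (from wavelength = 447 nm, via p = h/λ).
Ratio = 2.427e-23 / 1.482e-27 = 1.64e4.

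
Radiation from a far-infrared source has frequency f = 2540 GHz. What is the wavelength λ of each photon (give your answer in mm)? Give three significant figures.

0.118 mm

Use c = 2.99792458·10^8 m/s.
Convert to SI: f = 2540 GHz = 2.54·10^12 Hz.
The photon relation is λ = c/f, giving λ = 1.180·10^-4 m.
Converting to mm: λ = 0.1180 mm ≈ 0.118 mm.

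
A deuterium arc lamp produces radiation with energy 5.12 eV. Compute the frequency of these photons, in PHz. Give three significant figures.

1.24 PHz

Take h = 6.62607015 × 10^-34 J·s, 1 eV = 1.602176634 × 10^-19 J.
Convert to SI: E = 5.12 eV = 8.2031 × 10^-19 J.
Since f = E/h for a photon, f = 1.238 × 10^15 Hz.
Converting to PHz: f = 1.238 PHz ≈ 1.24 PHz.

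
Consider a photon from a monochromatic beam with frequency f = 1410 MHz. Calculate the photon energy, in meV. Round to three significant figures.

(h = 6.62607015e-34 J·s, 1 eV = 1.602176634e-19 J.)
First convert: f = 1410 MHz = 1.41e9 Hz.
For a photon E = hf, so E = 9.343e-25 J.
Converting to meV: E = 0.005831 meV ≈ 5.83e-3 meV.

5.83e-3 meV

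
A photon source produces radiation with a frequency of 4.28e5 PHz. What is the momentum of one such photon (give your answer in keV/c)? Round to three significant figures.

1770 keV/c

First convert: f = 4.28e5 PHz = 4.28e20 Hz.
Apply p = hf/c: p = 9.460e-22 kg·m/s.
Converting to keV/c: p = 1770 keV/c ≈ 1770 keV/c.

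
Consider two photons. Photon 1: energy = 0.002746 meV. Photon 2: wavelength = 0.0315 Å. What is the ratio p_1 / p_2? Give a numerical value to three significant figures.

p_1 = 1.468e-33 kg·m/s (from energy = 0.002746 meV, via p = E/c).
p_2 = 2.104e-22 kg·m/s (from wavelength = 0.0315 Å, via p = h/λ).
Ratio = 1.468e-33 / 2.104e-22 = 6.98e-12.

6.98e-12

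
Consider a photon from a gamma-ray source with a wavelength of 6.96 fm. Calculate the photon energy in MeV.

178 MeV

In SI units: λ = 6.96 fm = 6.96e-15 m.
For a photon E = hc/λ, so E = 2.854e-11 J.
Converting to MeV: E = 178.1 MeV ≈ 178 MeV.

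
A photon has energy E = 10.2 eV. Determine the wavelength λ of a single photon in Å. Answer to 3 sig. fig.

Take h = 6.62607015·10^-34 J·s, c = 2.99792458·10^8 m/s, 1 eV = 1.602176634·10^-19 J.
Convert to SI: E = 10.2 eV = 1.6342·10^-18 J.
The photon relation is λ = hc/E, giving λ = 1.216·10^-7 m.
Converting to Å: λ = 1216 Å ≈ 1220 Å.

1220 Å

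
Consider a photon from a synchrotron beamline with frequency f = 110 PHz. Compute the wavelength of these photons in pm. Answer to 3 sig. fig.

2730 pm

(c = 2.99792458 × 10^8 m/s.)
First convert: f = 110 PHz = 1.1 × 10^17 Hz.
Since λ = c/f for a photon, λ = 2.725 × 10^-9 m.
Converting to pm: λ = 2725 pm ≈ 2730 pm.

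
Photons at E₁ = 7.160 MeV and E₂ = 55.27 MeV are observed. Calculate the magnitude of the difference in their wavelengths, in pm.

Using λ = hc/E: λ₁ = 1.7316·10^-13 m, λ₂ = 2.2432·10^-14 m.
|Δλ| = |1.7316·10^-13 − 2.2432·10^-14| = 1.51·10^-13 m = 0.151 pm.

0.151 pm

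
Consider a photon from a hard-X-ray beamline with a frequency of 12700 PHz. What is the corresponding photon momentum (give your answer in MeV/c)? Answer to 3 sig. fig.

First convert: f = 12700 PHz = 1.27e19 Hz.
The photon relation is p = hf/c, giving p = 2.807e-23 kg·m/s.
Converting to MeV/c: p = 0.05252 MeV/c ≈ 0.0525 MeV/c.

0.0525 MeV/c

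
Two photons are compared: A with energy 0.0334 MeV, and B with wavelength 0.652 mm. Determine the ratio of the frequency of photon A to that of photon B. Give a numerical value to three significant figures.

f_A = 8.076e18 Hz (from energy = 0.0334 MeV, via f = E/h).
f_B = 4.598e11 Hz (from wavelength = 0.652 mm, via f = c/λ).
Ratio = 8.076e18 / 4.598e11 = 1.76e7.

1.76e7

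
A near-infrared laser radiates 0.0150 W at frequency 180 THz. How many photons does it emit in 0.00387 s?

Total energy: E_total = P·t = 0.0150 × 0.00387 = 5.805·10^-5 J.
Per-photon energy: E = 1.193·10^-19 J.
N = E_total / E_photon = 4.87·10^14.

4.87·10^14 photons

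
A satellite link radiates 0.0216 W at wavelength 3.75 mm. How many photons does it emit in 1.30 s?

Total energy: E_total = P·t = 0.0216 × 1.30 = 0.02808 J.
Per-photon energy: E = 5.297e-23 J.
N = E_total / E_photon = 5.30e20.

5.30e20 photons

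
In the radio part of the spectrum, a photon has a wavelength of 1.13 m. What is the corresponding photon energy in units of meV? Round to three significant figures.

Take h = 6.62607015e-34 J·s, c = 2.99792458e8 m/s, 1 eV = 1.602176634e-19 J.
The photon relation is E = hc/λ, giving E = 1.758e-25 J.
Converting to meV: E = 0.001097 meV ≈ 1.10e-3 meV.

1.10e-3 meV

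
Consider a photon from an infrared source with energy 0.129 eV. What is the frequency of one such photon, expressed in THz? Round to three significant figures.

31.2 THz

In SI units: E = 0.129 eV = 2.0668e-20 J.
Apply f = E/h: f = 3.119e13 Hz.
Converting to THz: f = 31.19 THz ≈ 31.2 THz.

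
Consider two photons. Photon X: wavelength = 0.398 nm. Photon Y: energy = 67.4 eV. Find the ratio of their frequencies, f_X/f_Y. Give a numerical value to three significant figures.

f_X = 7.532 × 10^17 Hz (from wavelength = 0.398 nm, via f = c/λ).
f_Y = 1.630 × 10^16 Hz (from energy = 67.4 eV, via f = E/h).
Ratio = 7.532 × 10^17 / 1.630 × 10^16 = 46.2.

46.2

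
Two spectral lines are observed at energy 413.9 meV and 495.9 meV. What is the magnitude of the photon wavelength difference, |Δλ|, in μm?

0.495 μm

Using λ = hc/E: λ₁ = 2.9955·10^-6 m, λ₂ = 2.5002·10^-6 m.
|Δλ| = |2.9955·10^-6 − 2.5002·10^-6| = 4.95·10^-7 m = 0.495 μm.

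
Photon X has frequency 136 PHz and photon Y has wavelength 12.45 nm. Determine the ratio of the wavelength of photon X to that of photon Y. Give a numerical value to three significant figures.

0.177

λ_X = 2.204 × 10^-9 m (from frequency = 136 PHz, via λ = c/f).
λ_Y = 1.245 × 10^-8 m (from wavelength = 12.45 nm, via λ given directly).
Ratio = 2.204 × 10^-9 / 1.245 × 10^-8 = 0.177.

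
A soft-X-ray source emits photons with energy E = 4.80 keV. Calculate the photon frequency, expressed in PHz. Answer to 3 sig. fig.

Take h = 6.62607015e-34 J·s, 1 eV = 1.602176634e-19 J.
First convert: E = 4.80 keV = 7.6904e-16 J.
For a photon f = E/h, so f = 1.161e18 Hz.
Converting to PHz: f = 1161 PHz ≈ 1160 PHz.

1160 PHz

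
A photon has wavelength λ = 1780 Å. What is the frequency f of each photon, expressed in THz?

1680 THz

In SI units: λ = 1780 Å = 1.78e-7 m.
Apply f = c/λ: f = 1.684e15 Hz.
Converting to THz: f = 1684 THz ≈ 1680 THz.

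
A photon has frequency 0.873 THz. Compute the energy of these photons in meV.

Take h = 6.62607015e-34 J·s, 1 eV = 1.602176634e-19 J.
Convert to SI: f = 0.873 THz = 8.73e11 Hz.
Apply E = hf: E = 5.785e-22 J.
Converting to meV: E = 3.610 meV ≈ 3.61 meV.

3.61 meV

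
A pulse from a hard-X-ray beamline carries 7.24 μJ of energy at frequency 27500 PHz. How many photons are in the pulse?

3.97 × 10^8 photons

Per-photon energy: E = 1.822 × 10^-14 J (from frequency = 27500 PHz).
N = E_total / E_photon = 7.24 × 10^-6 J / 1.822 × 10^-14 J = 3.97 × 10^8.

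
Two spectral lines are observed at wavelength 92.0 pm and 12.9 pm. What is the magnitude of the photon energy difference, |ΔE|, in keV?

Using E = hc/λ: E₁ = 2.159e-15 J, E₂ = 1.540e-14 J.
|ΔE| = |2.159e-15 − 1.540e-14| = 1.32e-14 J = 82.6 keV.

82.6 keV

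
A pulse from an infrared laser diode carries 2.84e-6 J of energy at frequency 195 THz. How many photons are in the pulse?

Per-photon energy: E = 1.292e-19 J (from frequency = 195 THz).
N = E_total / E_photon = 2.84e-6 J / 1.292e-19 J = 2.20e13.

2.20e13 photons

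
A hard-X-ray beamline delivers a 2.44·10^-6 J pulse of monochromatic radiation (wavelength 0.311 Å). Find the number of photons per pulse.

3.82·10^8 photons

Per-photon energy: E = 6.387·10^-15 J (from wavelength = 0.311 Å).
N = E_total / E_photon = 2.44·10^-6 J / 6.387·10^-15 J = 3.82·10^8.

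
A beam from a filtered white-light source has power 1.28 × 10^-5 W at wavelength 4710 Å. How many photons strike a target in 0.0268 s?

8.13 × 10^11 photons

Total energy: E_total = P·t = 1.28 × 10^-5 × 0.0268 = 3.430 × 10^-7 J.
Per-photon energy: E = 4.218 × 10^-19 J.
N = E_total / E_photon = 8.13 × 10^11.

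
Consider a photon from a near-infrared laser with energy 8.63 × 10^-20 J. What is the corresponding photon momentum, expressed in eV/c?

The photon relation is p = E/c, giving p = 2.879 × 10^-28 kg·m/s.
Converting to eV/c: p = 0.5386 eV/c ≈ 0.539 eV/c.

0.539 eV/c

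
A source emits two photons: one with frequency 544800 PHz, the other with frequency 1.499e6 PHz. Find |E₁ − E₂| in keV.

Using E = hf: E₁ = 3.6099e-13 J, E₂ = 9.9325e-13 J.
|ΔE| = |3.6099e-13 − 9.9325e-13| = 6.32e-13 J = 3950 keV.

3950 keV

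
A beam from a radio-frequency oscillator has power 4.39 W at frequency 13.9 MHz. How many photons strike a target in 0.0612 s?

Total energy: E_total = P·t = 4.39 × 0.0612 = 0.2687 J.
Per-photon energy: E = 9.210 × 10^-27 J.
N = E_total / E_photon = 2.92 × 10^25.

2.92 × 10^25 photons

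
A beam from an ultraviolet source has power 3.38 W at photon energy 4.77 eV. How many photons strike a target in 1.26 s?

Total energy: E_total = P·t = 3.38 × 1.26 = 4.259 J.
Per-photon energy: E = 7.642e-19 J.
N = E_total / E_photon = 5.57e18.

5.57e18 photons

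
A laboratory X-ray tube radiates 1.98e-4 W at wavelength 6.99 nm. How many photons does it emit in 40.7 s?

Total energy: E_total = P·t = 1.98e-4 × 40.7 = 0.008059 J.
Per-photon energy: E = 2.842e-17 J.
N = E_total / E_photon = 2.84e14.

2.84e14 photons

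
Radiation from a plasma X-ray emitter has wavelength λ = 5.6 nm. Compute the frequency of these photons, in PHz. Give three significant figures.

53.5 PHz

Take c = 2.99792458e8 m/s.
First convert: λ = 5.6 nm = 5.6e-9 m.
Since f = c/λ for a photon, f = 5.353e16 Hz.
Converting to PHz: f = 53.53 PHz ≈ 53.5 PHz.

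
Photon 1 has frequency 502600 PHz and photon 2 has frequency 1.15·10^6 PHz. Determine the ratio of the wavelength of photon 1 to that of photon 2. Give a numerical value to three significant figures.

λ_1 = 5.965·10^-13 m (from frequency = 502600 PHz, via λ = c/f).
λ_2 = 2.607·10^-13 m (from frequency = 1.15·10^6 PHz, via λ = c/f).
Ratio = 5.965·10^-13 / 2.607·10^-13 = 2.29.

2.29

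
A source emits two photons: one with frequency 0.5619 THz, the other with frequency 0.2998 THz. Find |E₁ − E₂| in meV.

1.08 meV

Using E = hf: E₁ = 3.7232e-22 J, E₂ = 1.9865e-22 J.
|ΔE| = |3.7232e-22 − 1.9865e-22| = 1.74e-22 J = 1.08 meV.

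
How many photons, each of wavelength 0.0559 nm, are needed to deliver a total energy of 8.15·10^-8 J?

2.29·10^7 photons

Per-photon energy: E = 3.554·10^-15 J (from wavelength = 0.0559 nm).
N = E_total / E_photon = 8.15·10^-8 J / 3.554·10^-15 J = 2.29·10^7.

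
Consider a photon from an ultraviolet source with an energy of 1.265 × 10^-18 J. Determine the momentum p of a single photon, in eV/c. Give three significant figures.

7.90 eV/c

Use c = 2.99792458 × 10^8 m/s, 1 eV = 1.602176634 × 10^-19 J.
Since p = E/c for a photon, p = 4.220 × 10^-27 kg·m/s.
Converting to eV/c: p = 7.896 eV/c ≈ 7.90 eV/c.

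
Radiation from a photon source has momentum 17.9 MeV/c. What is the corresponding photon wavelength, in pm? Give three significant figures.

0.0693 pm

Convert to SI: p = 17.9 MeV/c = 9.5663 × 10^-21 kg·m/s.
Apply λ = h/p: λ = 6.926 × 10^-14 m.
Converting to pm: λ = 0.06926 pm ≈ 0.0693 pm.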